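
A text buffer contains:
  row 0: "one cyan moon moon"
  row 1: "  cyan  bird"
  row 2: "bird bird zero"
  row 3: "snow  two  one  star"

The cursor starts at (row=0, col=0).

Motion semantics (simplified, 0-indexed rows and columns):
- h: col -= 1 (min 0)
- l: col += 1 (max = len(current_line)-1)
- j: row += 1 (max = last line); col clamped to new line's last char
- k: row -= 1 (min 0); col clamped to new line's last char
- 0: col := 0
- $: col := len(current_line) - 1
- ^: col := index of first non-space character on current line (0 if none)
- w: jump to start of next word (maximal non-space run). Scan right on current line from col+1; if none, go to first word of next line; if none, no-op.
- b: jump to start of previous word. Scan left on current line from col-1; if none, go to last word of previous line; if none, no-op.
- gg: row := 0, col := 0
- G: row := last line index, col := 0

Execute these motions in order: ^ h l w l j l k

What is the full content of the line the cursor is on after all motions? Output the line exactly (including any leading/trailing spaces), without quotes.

Answer: one cyan moon moon

Derivation:
After 1 (^): row=0 col=0 char='o'
After 2 (h): row=0 col=0 char='o'
After 3 (l): row=0 col=1 char='n'
After 4 (w): row=0 col=4 char='c'
After 5 (l): row=0 col=5 char='y'
After 6 (j): row=1 col=5 char='n'
After 7 (l): row=1 col=6 char='_'
After 8 (k): row=0 col=6 char='a'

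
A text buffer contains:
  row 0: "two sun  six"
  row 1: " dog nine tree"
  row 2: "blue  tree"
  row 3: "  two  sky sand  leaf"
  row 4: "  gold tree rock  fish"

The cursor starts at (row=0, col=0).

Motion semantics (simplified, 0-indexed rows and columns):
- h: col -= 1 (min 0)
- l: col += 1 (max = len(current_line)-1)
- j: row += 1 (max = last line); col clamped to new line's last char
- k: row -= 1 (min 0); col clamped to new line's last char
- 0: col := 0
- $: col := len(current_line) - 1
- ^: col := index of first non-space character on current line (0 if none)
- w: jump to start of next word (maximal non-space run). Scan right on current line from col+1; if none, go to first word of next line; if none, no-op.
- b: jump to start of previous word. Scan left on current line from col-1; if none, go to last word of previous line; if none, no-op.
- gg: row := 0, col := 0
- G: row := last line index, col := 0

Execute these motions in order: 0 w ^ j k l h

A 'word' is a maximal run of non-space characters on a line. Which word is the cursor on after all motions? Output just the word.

Answer: two

Derivation:
After 1 (0): row=0 col=0 char='t'
After 2 (w): row=0 col=4 char='s'
After 3 (^): row=0 col=0 char='t'
After 4 (j): row=1 col=0 char='_'
After 5 (k): row=0 col=0 char='t'
After 6 (l): row=0 col=1 char='w'
After 7 (h): row=0 col=0 char='t'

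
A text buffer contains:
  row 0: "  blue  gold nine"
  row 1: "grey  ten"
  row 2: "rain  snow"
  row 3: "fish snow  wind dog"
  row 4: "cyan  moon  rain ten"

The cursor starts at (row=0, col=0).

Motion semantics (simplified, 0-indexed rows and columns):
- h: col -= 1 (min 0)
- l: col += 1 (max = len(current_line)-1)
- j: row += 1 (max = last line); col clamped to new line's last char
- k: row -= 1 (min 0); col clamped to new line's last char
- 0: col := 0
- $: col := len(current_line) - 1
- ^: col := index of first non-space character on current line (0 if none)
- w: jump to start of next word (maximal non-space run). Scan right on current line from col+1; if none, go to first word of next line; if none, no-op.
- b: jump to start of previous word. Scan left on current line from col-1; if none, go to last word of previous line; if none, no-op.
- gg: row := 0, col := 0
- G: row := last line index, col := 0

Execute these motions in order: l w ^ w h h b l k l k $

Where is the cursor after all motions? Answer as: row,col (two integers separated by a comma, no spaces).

After 1 (l): row=0 col=1 char='_'
After 2 (w): row=0 col=2 char='b'
After 3 (^): row=0 col=2 char='b'
After 4 (w): row=0 col=8 char='g'
After 5 (h): row=0 col=7 char='_'
After 6 (h): row=0 col=6 char='_'
After 7 (b): row=0 col=2 char='b'
After 8 (l): row=0 col=3 char='l'
After 9 (k): row=0 col=3 char='l'
After 10 (l): row=0 col=4 char='u'
After 11 (k): row=0 col=4 char='u'
After 12 ($): row=0 col=16 char='e'

Answer: 0,16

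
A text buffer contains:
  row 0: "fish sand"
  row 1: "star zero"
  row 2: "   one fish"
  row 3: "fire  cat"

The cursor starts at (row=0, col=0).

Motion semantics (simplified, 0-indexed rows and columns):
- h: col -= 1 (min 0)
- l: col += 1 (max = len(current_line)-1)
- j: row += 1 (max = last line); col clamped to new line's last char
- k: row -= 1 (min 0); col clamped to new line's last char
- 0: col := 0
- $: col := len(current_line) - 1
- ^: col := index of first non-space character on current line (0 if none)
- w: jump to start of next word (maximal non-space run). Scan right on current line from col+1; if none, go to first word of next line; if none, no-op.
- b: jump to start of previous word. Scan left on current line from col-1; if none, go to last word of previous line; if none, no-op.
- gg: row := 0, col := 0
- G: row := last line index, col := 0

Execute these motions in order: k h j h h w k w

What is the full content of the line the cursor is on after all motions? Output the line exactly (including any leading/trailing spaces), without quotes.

Answer: star zero

Derivation:
After 1 (k): row=0 col=0 char='f'
After 2 (h): row=0 col=0 char='f'
After 3 (j): row=1 col=0 char='s'
After 4 (h): row=1 col=0 char='s'
After 5 (h): row=1 col=0 char='s'
After 6 (w): row=1 col=5 char='z'
After 7 (k): row=0 col=5 char='s'
After 8 (w): row=1 col=0 char='s'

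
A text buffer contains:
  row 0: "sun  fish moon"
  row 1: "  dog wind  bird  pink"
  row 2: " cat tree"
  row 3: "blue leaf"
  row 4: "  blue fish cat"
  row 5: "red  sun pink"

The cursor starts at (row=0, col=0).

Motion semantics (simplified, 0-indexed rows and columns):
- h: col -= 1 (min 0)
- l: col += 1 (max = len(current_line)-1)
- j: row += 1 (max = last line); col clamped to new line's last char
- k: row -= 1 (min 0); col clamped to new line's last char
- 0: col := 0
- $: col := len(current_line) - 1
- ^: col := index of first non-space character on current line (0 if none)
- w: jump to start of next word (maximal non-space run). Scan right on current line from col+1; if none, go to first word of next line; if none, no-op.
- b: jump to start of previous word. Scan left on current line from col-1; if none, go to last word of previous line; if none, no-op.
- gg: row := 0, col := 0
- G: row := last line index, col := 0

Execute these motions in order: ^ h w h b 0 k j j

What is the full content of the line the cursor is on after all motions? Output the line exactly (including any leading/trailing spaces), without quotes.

Answer:  cat tree

Derivation:
After 1 (^): row=0 col=0 char='s'
After 2 (h): row=0 col=0 char='s'
After 3 (w): row=0 col=5 char='f'
After 4 (h): row=0 col=4 char='_'
After 5 (b): row=0 col=0 char='s'
After 6 (0): row=0 col=0 char='s'
After 7 (k): row=0 col=0 char='s'
After 8 (j): row=1 col=0 char='_'
After 9 (j): row=2 col=0 char='_'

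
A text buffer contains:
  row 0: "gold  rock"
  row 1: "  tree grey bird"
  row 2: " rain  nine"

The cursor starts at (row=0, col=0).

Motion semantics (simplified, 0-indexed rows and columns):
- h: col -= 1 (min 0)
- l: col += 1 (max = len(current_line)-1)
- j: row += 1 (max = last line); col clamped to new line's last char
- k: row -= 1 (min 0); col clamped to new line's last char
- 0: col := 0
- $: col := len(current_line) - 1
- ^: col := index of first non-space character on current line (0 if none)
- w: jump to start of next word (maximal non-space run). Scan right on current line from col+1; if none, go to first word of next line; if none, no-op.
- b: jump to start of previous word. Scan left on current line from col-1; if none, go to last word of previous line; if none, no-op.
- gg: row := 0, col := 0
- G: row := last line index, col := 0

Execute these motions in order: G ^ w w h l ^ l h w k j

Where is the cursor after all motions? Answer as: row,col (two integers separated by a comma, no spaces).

Answer: 2,7

Derivation:
After 1 (G): row=2 col=0 char='_'
After 2 (^): row=2 col=1 char='r'
After 3 (w): row=2 col=7 char='n'
After 4 (w): row=2 col=7 char='n'
After 5 (h): row=2 col=6 char='_'
After 6 (l): row=2 col=7 char='n'
After 7 (^): row=2 col=1 char='r'
After 8 (l): row=2 col=2 char='a'
After 9 (h): row=2 col=1 char='r'
After 10 (w): row=2 col=7 char='n'
After 11 (k): row=1 col=7 char='g'
After 12 (j): row=2 col=7 char='n'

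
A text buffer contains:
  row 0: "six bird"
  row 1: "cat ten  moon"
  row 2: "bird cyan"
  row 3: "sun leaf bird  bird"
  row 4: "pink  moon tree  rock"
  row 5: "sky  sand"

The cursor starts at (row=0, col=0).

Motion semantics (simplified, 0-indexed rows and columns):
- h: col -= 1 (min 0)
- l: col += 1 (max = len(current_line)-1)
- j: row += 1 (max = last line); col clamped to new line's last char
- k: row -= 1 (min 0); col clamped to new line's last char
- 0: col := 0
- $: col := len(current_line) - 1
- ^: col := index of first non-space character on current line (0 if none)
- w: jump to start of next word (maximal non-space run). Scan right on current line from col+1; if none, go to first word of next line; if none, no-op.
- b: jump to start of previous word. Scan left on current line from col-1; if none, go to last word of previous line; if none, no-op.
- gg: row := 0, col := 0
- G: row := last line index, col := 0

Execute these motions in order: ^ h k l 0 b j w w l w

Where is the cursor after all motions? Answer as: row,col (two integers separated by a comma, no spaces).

Answer: 2,0

Derivation:
After 1 (^): row=0 col=0 char='s'
After 2 (h): row=0 col=0 char='s'
After 3 (k): row=0 col=0 char='s'
After 4 (l): row=0 col=1 char='i'
After 5 (0): row=0 col=0 char='s'
After 6 (b): row=0 col=0 char='s'
After 7 (j): row=1 col=0 char='c'
After 8 (w): row=1 col=4 char='t'
After 9 (w): row=1 col=9 char='m'
After 10 (l): row=1 col=10 char='o'
After 11 (w): row=2 col=0 char='b'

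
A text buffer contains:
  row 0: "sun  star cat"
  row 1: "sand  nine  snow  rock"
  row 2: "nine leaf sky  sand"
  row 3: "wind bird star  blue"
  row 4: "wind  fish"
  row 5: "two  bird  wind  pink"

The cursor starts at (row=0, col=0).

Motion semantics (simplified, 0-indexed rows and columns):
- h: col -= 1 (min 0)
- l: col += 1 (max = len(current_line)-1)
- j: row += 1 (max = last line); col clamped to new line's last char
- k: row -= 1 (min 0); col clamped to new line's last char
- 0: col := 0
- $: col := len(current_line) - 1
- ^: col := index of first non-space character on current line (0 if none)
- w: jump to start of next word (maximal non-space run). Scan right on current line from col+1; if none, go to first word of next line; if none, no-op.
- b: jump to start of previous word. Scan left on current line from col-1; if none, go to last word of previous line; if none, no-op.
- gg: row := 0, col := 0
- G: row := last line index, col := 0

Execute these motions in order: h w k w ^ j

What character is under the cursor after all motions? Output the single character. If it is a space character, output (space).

Answer: s

Derivation:
After 1 (h): row=0 col=0 char='s'
After 2 (w): row=0 col=5 char='s'
After 3 (k): row=0 col=5 char='s'
After 4 (w): row=0 col=10 char='c'
After 5 (^): row=0 col=0 char='s'
After 6 (j): row=1 col=0 char='s'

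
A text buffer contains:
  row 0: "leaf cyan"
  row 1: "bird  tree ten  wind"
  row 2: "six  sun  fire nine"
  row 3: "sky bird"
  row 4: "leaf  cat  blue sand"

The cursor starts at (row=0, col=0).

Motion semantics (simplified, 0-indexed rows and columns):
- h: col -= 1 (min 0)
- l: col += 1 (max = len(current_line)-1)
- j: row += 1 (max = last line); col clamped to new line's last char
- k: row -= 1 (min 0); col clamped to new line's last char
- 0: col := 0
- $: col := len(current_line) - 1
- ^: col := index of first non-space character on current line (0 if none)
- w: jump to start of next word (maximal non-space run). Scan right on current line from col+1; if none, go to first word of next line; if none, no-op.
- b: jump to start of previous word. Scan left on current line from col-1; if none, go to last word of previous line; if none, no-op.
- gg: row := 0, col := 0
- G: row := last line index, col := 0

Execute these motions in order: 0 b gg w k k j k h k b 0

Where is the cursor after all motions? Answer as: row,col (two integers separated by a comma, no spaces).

After 1 (0): row=0 col=0 char='l'
After 2 (b): row=0 col=0 char='l'
After 3 (gg): row=0 col=0 char='l'
After 4 (w): row=0 col=5 char='c'
After 5 (k): row=0 col=5 char='c'
After 6 (k): row=0 col=5 char='c'
After 7 (j): row=1 col=5 char='_'
After 8 (k): row=0 col=5 char='c'
After 9 (h): row=0 col=4 char='_'
After 10 (k): row=0 col=4 char='_'
After 11 (b): row=0 col=0 char='l'
After 12 (0): row=0 col=0 char='l'

Answer: 0,0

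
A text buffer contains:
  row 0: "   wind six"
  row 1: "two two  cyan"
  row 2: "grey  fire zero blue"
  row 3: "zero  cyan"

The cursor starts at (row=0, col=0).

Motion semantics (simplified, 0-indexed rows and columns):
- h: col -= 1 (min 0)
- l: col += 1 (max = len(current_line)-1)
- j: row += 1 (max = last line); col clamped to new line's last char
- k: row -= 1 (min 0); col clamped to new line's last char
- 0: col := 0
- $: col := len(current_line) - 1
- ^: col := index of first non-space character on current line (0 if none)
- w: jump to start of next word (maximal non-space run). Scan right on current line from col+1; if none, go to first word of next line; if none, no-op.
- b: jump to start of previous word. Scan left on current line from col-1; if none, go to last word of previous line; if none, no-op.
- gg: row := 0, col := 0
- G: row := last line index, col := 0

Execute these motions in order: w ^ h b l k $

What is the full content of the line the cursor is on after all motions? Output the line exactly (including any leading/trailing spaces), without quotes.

Answer:    wind six

Derivation:
After 1 (w): row=0 col=3 char='w'
After 2 (^): row=0 col=3 char='w'
After 3 (h): row=0 col=2 char='_'
After 4 (b): row=0 col=2 char='_'
After 5 (l): row=0 col=3 char='w'
After 6 (k): row=0 col=3 char='w'
After 7 ($): row=0 col=10 char='x'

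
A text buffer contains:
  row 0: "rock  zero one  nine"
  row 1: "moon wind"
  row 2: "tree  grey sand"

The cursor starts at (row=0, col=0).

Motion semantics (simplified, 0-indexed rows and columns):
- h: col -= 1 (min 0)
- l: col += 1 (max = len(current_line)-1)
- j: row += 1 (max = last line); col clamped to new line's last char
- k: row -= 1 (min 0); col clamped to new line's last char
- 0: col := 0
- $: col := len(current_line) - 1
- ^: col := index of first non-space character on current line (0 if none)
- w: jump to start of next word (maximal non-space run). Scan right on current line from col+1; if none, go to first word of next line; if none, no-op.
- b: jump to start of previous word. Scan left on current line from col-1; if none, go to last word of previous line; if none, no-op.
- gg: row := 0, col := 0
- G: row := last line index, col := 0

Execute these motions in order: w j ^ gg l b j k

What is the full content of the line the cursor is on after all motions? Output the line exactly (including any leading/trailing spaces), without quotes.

Answer: rock  zero one  nine

Derivation:
After 1 (w): row=0 col=6 char='z'
After 2 (j): row=1 col=6 char='i'
After 3 (^): row=1 col=0 char='m'
After 4 (gg): row=0 col=0 char='r'
After 5 (l): row=0 col=1 char='o'
After 6 (b): row=0 col=0 char='r'
After 7 (j): row=1 col=0 char='m'
After 8 (k): row=0 col=0 char='r'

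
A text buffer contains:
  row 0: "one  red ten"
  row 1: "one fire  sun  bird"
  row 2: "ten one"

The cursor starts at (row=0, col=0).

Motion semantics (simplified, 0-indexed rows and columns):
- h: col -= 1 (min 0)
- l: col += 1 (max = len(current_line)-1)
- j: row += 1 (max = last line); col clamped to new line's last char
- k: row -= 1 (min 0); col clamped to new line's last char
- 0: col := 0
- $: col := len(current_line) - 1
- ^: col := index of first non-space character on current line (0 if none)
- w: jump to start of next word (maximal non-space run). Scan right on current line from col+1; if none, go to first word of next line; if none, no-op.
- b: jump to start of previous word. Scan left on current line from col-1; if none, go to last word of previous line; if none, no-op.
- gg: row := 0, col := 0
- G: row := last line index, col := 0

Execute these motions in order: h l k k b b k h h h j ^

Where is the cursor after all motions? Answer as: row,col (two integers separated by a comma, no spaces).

Answer: 1,0

Derivation:
After 1 (h): row=0 col=0 char='o'
After 2 (l): row=0 col=1 char='n'
After 3 (k): row=0 col=1 char='n'
After 4 (k): row=0 col=1 char='n'
After 5 (b): row=0 col=0 char='o'
After 6 (b): row=0 col=0 char='o'
After 7 (k): row=0 col=0 char='o'
After 8 (h): row=0 col=0 char='o'
After 9 (h): row=0 col=0 char='o'
After 10 (h): row=0 col=0 char='o'
After 11 (j): row=1 col=0 char='o'
After 12 (^): row=1 col=0 char='o'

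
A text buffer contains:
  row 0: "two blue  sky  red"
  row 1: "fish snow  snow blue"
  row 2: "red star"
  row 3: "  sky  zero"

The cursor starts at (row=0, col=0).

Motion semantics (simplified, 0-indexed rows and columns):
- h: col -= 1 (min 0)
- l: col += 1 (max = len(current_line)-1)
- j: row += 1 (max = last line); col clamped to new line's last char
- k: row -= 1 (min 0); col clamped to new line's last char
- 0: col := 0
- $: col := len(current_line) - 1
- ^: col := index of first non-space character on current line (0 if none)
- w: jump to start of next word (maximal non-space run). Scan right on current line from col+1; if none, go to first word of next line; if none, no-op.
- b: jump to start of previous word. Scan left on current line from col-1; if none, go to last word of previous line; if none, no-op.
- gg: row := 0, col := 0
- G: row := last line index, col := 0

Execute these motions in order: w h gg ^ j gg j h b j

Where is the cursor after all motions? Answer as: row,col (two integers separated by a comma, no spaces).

Answer: 1,15

Derivation:
After 1 (w): row=0 col=4 char='b'
After 2 (h): row=0 col=3 char='_'
After 3 (gg): row=0 col=0 char='t'
After 4 (^): row=0 col=0 char='t'
After 5 (j): row=1 col=0 char='f'
After 6 (gg): row=0 col=0 char='t'
After 7 (j): row=1 col=0 char='f'
After 8 (h): row=1 col=0 char='f'
After 9 (b): row=0 col=15 char='r'
After 10 (j): row=1 col=15 char='_'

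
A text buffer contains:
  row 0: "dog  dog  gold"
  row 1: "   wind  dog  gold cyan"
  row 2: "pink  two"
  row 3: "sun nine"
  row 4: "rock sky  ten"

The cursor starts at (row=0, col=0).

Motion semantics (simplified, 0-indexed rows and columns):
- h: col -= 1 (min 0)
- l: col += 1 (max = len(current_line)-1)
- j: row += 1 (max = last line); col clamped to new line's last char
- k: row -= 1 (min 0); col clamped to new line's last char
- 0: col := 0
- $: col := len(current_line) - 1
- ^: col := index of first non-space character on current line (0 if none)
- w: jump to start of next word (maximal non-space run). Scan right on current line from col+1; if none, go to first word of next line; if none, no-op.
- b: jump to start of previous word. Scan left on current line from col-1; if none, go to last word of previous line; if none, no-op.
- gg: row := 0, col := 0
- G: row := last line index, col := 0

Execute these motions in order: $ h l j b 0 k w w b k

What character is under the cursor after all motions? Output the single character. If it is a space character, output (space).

After 1 ($): row=0 col=13 char='d'
After 2 (h): row=0 col=12 char='l'
After 3 (l): row=0 col=13 char='d'
After 4 (j): row=1 col=13 char='_'
After 5 (b): row=1 col=9 char='d'
After 6 (0): row=1 col=0 char='_'
After 7 (k): row=0 col=0 char='d'
After 8 (w): row=0 col=5 char='d'
After 9 (w): row=0 col=10 char='g'
After 10 (b): row=0 col=5 char='d'
After 11 (k): row=0 col=5 char='d'

Answer: d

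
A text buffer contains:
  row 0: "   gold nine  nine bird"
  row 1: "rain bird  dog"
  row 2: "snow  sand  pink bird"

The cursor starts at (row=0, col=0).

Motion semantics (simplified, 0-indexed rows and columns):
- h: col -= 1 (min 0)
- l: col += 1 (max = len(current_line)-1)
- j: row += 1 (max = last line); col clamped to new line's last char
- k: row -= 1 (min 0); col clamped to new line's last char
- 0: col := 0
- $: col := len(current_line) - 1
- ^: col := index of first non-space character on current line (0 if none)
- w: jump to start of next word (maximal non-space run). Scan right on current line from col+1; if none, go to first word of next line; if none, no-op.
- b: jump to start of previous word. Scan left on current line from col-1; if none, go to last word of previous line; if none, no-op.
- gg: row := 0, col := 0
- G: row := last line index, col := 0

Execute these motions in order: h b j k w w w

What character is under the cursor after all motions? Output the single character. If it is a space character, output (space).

After 1 (h): row=0 col=0 char='_'
After 2 (b): row=0 col=0 char='_'
After 3 (j): row=1 col=0 char='r'
After 4 (k): row=0 col=0 char='_'
After 5 (w): row=0 col=3 char='g'
After 6 (w): row=0 col=8 char='n'
After 7 (w): row=0 col=14 char='n'

Answer: n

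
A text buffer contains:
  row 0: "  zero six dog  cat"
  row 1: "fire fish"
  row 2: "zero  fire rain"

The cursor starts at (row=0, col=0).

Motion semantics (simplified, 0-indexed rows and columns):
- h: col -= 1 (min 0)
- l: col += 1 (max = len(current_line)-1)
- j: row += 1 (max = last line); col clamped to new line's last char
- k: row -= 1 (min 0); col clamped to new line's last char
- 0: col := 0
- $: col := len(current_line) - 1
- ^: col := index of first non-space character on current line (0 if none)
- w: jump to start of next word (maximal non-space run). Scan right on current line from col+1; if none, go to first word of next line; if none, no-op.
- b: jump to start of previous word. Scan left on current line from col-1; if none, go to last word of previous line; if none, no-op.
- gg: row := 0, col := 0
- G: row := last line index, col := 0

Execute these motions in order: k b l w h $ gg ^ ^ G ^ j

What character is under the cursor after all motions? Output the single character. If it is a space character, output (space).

After 1 (k): row=0 col=0 char='_'
After 2 (b): row=0 col=0 char='_'
After 3 (l): row=0 col=1 char='_'
After 4 (w): row=0 col=2 char='z'
After 5 (h): row=0 col=1 char='_'
After 6 ($): row=0 col=18 char='t'
After 7 (gg): row=0 col=0 char='_'
After 8 (^): row=0 col=2 char='z'
After 9 (^): row=0 col=2 char='z'
After 10 (G): row=2 col=0 char='z'
After 11 (^): row=2 col=0 char='z'
After 12 (j): row=2 col=0 char='z'

Answer: z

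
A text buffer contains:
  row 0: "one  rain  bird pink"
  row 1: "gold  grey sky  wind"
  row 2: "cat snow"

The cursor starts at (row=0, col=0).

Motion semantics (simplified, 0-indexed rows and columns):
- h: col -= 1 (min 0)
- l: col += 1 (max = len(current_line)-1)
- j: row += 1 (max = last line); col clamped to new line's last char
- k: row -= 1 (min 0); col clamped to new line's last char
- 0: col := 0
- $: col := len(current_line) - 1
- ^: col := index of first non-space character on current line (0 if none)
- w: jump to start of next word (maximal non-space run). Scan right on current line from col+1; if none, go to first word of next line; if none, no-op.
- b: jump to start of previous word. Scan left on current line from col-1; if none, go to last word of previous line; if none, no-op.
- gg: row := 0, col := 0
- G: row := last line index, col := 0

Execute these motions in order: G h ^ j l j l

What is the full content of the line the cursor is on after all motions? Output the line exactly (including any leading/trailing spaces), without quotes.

Answer: cat snow

Derivation:
After 1 (G): row=2 col=0 char='c'
After 2 (h): row=2 col=0 char='c'
After 3 (^): row=2 col=0 char='c'
After 4 (j): row=2 col=0 char='c'
After 5 (l): row=2 col=1 char='a'
After 6 (j): row=2 col=1 char='a'
After 7 (l): row=2 col=2 char='t'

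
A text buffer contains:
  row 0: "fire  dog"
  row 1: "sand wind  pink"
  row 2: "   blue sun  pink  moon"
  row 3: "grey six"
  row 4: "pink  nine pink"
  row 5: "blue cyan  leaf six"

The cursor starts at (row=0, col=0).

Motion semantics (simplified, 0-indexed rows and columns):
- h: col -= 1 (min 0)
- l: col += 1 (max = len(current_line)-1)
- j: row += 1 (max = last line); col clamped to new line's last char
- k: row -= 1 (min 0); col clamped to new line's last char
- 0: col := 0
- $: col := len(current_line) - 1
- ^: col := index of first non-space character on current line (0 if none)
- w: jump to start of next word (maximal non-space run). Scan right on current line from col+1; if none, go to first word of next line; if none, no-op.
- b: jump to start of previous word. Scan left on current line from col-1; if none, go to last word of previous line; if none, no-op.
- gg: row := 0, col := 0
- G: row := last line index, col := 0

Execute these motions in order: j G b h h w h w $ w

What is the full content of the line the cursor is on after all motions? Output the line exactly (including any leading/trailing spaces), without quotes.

Answer: blue cyan  leaf six

Derivation:
After 1 (j): row=1 col=0 char='s'
After 2 (G): row=5 col=0 char='b'
After 3 (b): row=4 col=11 char='p'
After 4 (h): row=4 col=10 char='_'
After 5 (h): row=4 col=9 char='e'
After 6 (w): row=4 col=11 char='p'
After 7 (h): row=4 col=10 char='_'
After 8 (w): row=4 col=11 char='p'
After 9 ($): row=4 col=14 char='k'
After 10 (w): row=5 col=0 char='b'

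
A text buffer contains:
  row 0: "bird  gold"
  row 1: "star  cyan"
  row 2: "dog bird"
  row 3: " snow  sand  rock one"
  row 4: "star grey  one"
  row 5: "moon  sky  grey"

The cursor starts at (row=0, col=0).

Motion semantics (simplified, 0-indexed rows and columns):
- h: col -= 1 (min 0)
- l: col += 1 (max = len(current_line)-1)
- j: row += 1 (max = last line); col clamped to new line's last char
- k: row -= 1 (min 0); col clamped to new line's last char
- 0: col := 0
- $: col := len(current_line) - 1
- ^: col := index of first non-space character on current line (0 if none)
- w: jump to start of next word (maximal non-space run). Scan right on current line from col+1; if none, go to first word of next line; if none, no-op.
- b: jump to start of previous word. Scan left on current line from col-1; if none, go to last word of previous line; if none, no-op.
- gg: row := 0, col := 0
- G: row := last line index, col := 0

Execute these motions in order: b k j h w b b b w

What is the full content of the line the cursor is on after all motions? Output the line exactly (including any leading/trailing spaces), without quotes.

After 1 (b): row=0 col=0 char='b'
After 2 (k): row=0 col=0 char='b'
After 3 (j): row=1 col=0 char='s'
After 4 (h): row=1 col=0 char='s'
After 5 (w): row=1 col=6 char='c'
After 6 (b): row=1 col=0 char='s'
After 7 (b): row=0 col=6 char='g'
After 8 (b): row=0 col=0 char='b'
After 9 (w): row=0 col=6 char='g'

Answer: bird  gold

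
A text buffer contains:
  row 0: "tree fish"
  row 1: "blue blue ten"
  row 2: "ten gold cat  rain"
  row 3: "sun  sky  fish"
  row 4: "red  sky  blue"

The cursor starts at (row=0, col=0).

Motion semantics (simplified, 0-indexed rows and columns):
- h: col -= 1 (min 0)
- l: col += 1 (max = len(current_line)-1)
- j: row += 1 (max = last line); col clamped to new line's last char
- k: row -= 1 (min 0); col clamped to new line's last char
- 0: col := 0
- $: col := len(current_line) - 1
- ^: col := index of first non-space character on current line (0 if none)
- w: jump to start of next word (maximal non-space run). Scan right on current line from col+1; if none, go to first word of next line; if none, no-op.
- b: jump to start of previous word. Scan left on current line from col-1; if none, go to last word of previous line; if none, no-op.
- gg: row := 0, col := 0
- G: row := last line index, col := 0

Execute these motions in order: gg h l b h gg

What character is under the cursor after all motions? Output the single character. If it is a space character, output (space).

After 1 (gg): row=0 col=0 char='t'
After 2 (h): row=0 col=0 char='t'
After 3 (l): row=0 col=1 char='r'
After 4 (b): row=0 col=0 char='t'
After 5 (h): row=0 col=0 char='t'
After 6 (gg): row=0 col=0 char='t'

Answer: t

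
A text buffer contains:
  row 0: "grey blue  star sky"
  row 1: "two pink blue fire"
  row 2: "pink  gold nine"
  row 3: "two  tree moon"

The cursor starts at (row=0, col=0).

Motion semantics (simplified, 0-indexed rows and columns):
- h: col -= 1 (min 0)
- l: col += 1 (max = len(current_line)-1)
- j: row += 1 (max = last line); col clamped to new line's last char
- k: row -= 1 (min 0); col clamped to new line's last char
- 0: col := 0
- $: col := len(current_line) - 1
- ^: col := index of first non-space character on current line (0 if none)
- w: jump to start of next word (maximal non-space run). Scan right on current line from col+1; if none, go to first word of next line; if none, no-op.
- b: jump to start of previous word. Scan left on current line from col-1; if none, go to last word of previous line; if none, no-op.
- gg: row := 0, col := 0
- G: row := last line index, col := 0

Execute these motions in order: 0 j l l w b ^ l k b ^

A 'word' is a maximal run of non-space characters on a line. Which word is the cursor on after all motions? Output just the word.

Answer: grey

Derivation:
After 1 (0): row=0 col=0 char='g'
After 2 (j): row=1 col=0 char='t'
After 3 (l): row=1 col=1 char='w'
After 4 (l): row=1 col=2 char='o'
After 5 (w): row=1 col=4 char='p'
After 6 (b): row=1 col=0 char='t'
After 7 (^): row=1 col=0 char='t'
After 8 (l): row=1 col=1 char='w'
After 9 (k): row=0 col=1 char='r'
After 10 (b): row=0 col=0 char='g'
After 11 (^): row=0 col=0 char='g'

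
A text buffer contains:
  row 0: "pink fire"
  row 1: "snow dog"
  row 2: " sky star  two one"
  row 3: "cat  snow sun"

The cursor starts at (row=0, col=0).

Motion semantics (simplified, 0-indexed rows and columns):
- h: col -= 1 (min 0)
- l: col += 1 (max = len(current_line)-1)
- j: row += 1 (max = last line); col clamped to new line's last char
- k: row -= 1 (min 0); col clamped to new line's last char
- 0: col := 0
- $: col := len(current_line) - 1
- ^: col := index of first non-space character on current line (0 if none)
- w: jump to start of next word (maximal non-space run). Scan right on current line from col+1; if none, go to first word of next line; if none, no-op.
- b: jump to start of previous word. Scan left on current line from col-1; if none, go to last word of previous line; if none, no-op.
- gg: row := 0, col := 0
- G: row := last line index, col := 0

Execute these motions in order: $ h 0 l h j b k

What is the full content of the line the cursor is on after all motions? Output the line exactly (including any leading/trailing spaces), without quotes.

Answer: pink fire

Derivation:
After 1 ($): row=0 col=8 char='e'
After 2 (h): row=0 col=7 char='r'
After 3 (0): row=0 col=0 char='p'
After 4 (l): row=0 col=1 char='i'
After 5 (h): row=0 col=0 char='p'
After 6 (j): row=1 col=0 char='s'
After 7 (b): row=0 col=5 char='f'
After 8 (k): row=0 col=5 char='f'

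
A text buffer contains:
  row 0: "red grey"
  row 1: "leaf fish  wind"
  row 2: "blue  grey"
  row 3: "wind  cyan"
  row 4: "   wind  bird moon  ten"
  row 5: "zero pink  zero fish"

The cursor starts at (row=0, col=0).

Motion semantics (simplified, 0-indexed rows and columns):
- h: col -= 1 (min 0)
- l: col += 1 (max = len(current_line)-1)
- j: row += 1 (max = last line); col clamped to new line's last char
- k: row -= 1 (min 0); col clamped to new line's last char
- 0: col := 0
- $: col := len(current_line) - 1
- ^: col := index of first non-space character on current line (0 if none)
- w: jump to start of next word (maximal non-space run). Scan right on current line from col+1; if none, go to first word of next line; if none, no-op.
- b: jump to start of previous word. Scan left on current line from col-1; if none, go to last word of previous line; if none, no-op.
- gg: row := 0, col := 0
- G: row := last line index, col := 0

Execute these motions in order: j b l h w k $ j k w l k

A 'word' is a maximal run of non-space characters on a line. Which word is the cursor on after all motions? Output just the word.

After 1 (j): row=1 col=0 char='l'
After 2 (b): row=0 col=4 char='g'
After 3 (l): row=0 col=5 char='r'
After 4 (h): row=0 col=4 char='g'
After 5 (w): row=1 col=0 char='l'
After 6 (k): row=0 col=0 char='r'
After 7 ($): row=0 col=7 char='y'
After 8 (j): row=1 col=7 char='s'
After 9 (k): row=0 col=7 char='y'
After 10 (w): row=1 col=0 char='l'
After 11 (l): row=1 col=1 char='e'
After 12 (k): row=0 col=1 char='e'

Answer: red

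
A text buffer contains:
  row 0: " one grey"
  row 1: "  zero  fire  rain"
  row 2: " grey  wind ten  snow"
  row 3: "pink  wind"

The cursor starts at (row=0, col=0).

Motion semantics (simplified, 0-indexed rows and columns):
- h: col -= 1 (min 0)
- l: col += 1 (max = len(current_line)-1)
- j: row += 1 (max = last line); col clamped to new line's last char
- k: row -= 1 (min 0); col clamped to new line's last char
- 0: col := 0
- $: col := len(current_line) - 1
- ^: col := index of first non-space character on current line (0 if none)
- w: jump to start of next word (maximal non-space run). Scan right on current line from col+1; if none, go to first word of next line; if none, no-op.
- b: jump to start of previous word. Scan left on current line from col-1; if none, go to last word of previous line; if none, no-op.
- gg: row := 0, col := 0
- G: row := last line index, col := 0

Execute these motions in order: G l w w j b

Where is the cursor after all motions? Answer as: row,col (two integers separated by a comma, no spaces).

Answer: 3,0

Derivation:
After 1 (G): row=3 col=0 char='p'
After 2 (l): row=3 col=1 char='i'
After 3 (w): row=3 col=6 char='w'
After 4 (w): row=3 col=6 char='w'
After 5 (j): row=3 col=6 char='w'
After 6 (b): row=3 col=0 char='p'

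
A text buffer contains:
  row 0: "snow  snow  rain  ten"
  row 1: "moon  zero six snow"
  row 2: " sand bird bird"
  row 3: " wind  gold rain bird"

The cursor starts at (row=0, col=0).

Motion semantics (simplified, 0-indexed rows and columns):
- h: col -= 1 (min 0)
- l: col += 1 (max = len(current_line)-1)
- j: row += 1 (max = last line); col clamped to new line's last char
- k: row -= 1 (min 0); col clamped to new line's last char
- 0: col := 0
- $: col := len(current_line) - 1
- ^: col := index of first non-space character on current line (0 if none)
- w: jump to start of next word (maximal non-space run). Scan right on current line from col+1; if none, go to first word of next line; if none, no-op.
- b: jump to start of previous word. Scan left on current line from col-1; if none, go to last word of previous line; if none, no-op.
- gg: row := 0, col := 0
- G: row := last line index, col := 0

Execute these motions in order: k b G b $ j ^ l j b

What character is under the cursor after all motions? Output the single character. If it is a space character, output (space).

After 1 (k): row=0 col=0 char='s'
After 2 (b): row=0 col=0 char='s'
After 3 (G): row=3 col=0 char='_'
After 4 (b): row=2 col=11 char='b'
After 5 ($): row=2 col=14 char='d'
After 6 (j): row=3 col=14 char='i'
After 7 (^): row=3 col=1 char='w'
After 8 (l): row=3 col=2 char='i'
After 9 (j): row=3 col=2 char='i'
After 10 (b): row=3 col=1 char='w'

Answer: w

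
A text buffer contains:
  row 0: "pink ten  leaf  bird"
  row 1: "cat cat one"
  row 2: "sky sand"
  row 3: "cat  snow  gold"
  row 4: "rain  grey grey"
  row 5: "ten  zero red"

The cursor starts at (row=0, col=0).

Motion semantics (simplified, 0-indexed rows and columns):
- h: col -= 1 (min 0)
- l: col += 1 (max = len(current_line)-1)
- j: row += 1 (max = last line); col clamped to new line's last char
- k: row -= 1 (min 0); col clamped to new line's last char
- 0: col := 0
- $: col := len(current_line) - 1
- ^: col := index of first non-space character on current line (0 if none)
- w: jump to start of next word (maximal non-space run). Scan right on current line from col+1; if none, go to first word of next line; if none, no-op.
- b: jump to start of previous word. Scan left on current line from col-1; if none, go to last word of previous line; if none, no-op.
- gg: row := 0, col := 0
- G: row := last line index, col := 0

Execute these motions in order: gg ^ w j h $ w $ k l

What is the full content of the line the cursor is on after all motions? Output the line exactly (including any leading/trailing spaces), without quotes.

After 1 (gg): row=0 col=0 char='p'
After 2 (^): row=0 col=0 char='p'
After 3 (w): row=0 col=5 char='t'
After 4 (j): row=1 col=5 char='a'
After 5 (h): row=1 col=4 char='c'
After 6 ($): row=1 col=10 char='e'
After 7 (w): row=2 col=0 char='s'
After 8 ($): row=2 col=7 char='d'
After 9 (k): row=1 col=7 char='_'
After 10 (l): row=1 col=8 char='o'

Answer: cat cat one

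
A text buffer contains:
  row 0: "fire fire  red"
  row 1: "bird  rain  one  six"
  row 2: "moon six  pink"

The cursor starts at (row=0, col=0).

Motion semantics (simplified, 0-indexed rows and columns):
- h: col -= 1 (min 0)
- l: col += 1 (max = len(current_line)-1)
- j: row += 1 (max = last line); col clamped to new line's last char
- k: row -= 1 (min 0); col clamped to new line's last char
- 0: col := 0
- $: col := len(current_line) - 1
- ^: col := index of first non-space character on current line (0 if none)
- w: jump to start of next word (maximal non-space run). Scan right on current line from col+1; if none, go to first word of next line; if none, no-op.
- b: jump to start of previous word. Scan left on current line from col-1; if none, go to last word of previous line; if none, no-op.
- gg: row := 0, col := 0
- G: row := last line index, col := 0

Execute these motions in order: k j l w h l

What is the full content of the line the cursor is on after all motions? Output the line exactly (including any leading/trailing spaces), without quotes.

Answer: bird  rain  one  six

Derivation:
After 1 (k): row=0 col=0 char='f'
After 2 (j): row=1 col=0 char='b'
After 3 (l): row=1 col=1 char='i'
After 4 (w): row=1 col=6 char='r'
After 5 (h): row=1 col=5 char='_'
After 6 (l): row=1 col=6 char='r'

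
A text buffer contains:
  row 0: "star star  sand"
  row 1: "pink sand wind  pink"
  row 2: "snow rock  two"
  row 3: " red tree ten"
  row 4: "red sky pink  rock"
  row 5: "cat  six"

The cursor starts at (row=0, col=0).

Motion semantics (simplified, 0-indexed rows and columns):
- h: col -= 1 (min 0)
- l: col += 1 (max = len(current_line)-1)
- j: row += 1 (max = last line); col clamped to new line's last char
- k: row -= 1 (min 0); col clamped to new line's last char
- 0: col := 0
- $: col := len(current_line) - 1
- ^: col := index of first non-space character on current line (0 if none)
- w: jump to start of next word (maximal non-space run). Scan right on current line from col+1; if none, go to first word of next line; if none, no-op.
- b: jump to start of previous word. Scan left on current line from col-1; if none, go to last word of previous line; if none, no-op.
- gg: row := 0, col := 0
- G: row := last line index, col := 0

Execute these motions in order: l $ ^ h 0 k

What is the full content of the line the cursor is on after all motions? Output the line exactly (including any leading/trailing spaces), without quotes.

Answer: star star  sand

Derivation:
After 1 (l): row=0 col=1 char='t'
After 2 ($): row=0 col=14 char='d'
After 3 (^): row=0 col=0 char='s'
After 4 (h): row=0 col=0 char='s'
After 5 (0): row=0 col=0 char='s'
After 6 (k): row=0 col=0 char='s'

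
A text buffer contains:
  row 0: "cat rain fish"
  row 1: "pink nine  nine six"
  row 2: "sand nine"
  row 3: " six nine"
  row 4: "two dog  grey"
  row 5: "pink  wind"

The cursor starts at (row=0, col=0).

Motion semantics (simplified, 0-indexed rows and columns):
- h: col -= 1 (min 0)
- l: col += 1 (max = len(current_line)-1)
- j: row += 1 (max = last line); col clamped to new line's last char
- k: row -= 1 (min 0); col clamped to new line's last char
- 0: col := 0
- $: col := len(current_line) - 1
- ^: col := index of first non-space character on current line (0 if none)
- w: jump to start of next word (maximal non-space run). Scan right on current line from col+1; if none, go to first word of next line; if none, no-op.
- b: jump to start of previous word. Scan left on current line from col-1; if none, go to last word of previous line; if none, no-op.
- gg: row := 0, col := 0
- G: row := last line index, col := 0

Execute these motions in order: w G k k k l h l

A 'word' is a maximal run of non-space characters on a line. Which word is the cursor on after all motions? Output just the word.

Answer: sand

Derivation:
After 1 (w): row=0 col=4 char='r'
After 2 (G): row=5 col=0 char='p'
After 3 (k): row=4 col=0 char='t'
After 4 (k): row=3 col=0 char='_'
After 5 (k): row=2 col=0 char='s'
After 6 (l): row=2 col=1 char='a'
After 7 (h): row=2 col=0 char='s'
After 8 (l): row=2 col=1 char='a'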